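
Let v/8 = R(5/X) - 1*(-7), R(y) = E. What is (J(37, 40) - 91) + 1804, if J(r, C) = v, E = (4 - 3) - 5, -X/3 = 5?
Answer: 1737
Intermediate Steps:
X = -15 (X = -3*5 = -15)
E = -4 (E = 1 - 5 = -4)
R(y) = -4
v = 24 (v = 8*(-4 - 1*(-7)) = 8*(-4 + 7) = 8*3 = 24)
J(r, C) = 24
(J(37, 40) - 91) + 1804 = (24 - 91) + 1804 = -67 + 1804 = 1737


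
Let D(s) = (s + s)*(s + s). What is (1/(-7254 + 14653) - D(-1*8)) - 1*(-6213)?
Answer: 44075844/7399 ≈ 5957.0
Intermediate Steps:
D(s) = 4*s² (D(s) = (2*s)*(2*s) = 4*s²)
(1/(-7254 + 14653) - D(-1*8)) - 1*(-6213) = (1/(-7254 + 14653) - 4*(-1*8)²) - 1*(-6213) = (1/7399 - 4*(-8)²) + 6213 = (1/7399 - 4*64) + 6213 = (1/7399 - 1*256) + 6213 = (1/7399 - 256) + 6213 = -1894143/7399 + 6213 = 44075844/7399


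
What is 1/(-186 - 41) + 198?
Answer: 44945/227 ≈ 198.00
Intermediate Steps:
1/(-186 - 41) + 198 = 1/(-227) + 198 = -1/227 + 198 = 44945/227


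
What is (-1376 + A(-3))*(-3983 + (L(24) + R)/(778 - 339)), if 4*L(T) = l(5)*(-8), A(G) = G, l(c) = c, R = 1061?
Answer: 2409783194/439 ≈ 5.4893e+6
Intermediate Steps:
L(T) = -10 (L(T) = (5*(-8))/4 = (¼)*(-40) = -10)
(-1376 + A(-3))*(-3983 + (L(24) + R)/(778 - 339)) = (-1376 - 3)*(-3983 + (-10 + 1061)/(778 - 339)) = -1379*(-3983 + 1051/439) = -1379*(-1747486/439) = 2409783194/439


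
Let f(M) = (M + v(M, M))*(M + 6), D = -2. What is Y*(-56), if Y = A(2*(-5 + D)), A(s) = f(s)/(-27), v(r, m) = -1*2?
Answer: 7168/27 ≈ 265.48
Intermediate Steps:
v(r, m) = -2
f(M) = (-2 + M)*(6 + M) (f(M) = (M - 2)*(M + 6) = (-2 + M)*(6 + M))
A(s) = 4/9 - 4*s/27 - s**2/27 (A(s) = (-12 + s**2 + 4*s)/(-27) = (-12 + s**2 + 4*s)*(-1/27) = 4/9 - 4*s/27 - s**2/27)
Y = -128/27 (Y = 4/9 - 8*(-5 - 2)/27 - 4*(-5 - 2)**2/27 = 4/9 - 8*(-7)/27 - (2*(-7))**2/27 = 4/9 - 4/27*(-14) - 1/27*(-14)**2 = 4/9 + 56/27 - 1/27*196 = 4/9 + 56/27 - 196/27 = -128/27 ≈ -4.7407)
Y*(-56) = -128/27*(-56) = 7168/27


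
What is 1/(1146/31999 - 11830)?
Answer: -31999/378547024 ≈ -8.4531e-5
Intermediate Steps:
1/(1146/31999 - 11830) = 1/(-378547024/31999) = -31999/378547024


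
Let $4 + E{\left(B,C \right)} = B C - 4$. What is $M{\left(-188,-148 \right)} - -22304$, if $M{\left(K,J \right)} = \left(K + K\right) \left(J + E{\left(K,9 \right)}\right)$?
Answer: $717152$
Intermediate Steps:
$E{\left(B,C \right)} = -8 + B C$ ($E{\left(B,C \right)} = -4 + \left(B C - 4\right) = -4 + \left(-4 + B C\right) = -8 + B C$)
$M{\left(K,J \right)} = 2 K \left(-8 + J + 9 K\right)$ ($M{\left(K,J \right)} = \left(K + K\right) \left(J + \left(-8 + K 9\right)\right) = 2 K \left(J + \left(-8 + 9 K\right)\right) = 2 K \left(-8 + J + 9 K\right)$)
$M{\left(-188,-148 \right)} - -22304 = 2 \left(-188\right) \left(-8 - 148 + 9 \left(-188\right)\right) - -22304 = 2 \left(-188\right) \left(-8 - 148 - 1692\right) + 22304 = 2 \left(-188\right) \left(-1848\right) + 22304 = 694848 + 22304 = 717152$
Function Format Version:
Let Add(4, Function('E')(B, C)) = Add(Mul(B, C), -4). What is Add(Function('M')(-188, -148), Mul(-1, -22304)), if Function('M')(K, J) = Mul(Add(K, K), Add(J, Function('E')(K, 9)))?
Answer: 717152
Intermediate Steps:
Function('E')(B, C) = Add(-8, Mul(B, C)) (Function('E')(B, C) = Add(-4, Add(Mul(B, C), -4)) = Add(-4, Add(-4, Mul(B, C))) = Add(-8, Mul(B, C)))
Function('M')(K, J) = Mul(2, K, Add(-8, J, Mul(9, K))) (Function('M')(K, J) = Mul(Add(K, K), Add(J, Add(-8, Mul(K, 9)))) = Mul(Mul(2, K), Add(J, Add(-8, Mul(9, K)))) = Mul(Mul(2, K), Add(-8, J, Mul(9, K))) = Mul(2, K, Add(-8, J, Mul(9, K))))
Add(Function('M')(-188, -148), Mul(-1, -22304)) = Add(Mul(2, -188, Add(-8, -148, Mul(9, -188))), Mul(-1, -22304)) = Add(Mul(2, -188, Add(-8, -148, -1692)), 22304) = Add(Mul(2, -188, -1848), 22304) = Add(694848, 22304) = 717152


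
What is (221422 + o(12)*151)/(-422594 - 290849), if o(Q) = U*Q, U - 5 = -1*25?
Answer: -185182/713443 ≈ -0.25956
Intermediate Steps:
U = -20 (U = 5 - 1*25 = 5 - 25 = -20)
o(Q) = -20*Q
(221422 + o(12)*151)/(-422594 - 290849) = (221422 - 20*12*151)/(-422594 - 290849) = (221422 - 240*151)/(-713443) = (221422 - 36240)*(-1/713443) = 185182*(-1/713443) = -185182/713443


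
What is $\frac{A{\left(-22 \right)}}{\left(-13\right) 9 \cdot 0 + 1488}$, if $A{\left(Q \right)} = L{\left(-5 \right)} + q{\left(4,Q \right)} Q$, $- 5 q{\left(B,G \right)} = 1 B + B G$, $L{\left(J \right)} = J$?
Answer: $- \frac{1873}{7440} \approx -0.25175$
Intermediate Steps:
$q{\left(B,G \right)} = - \frac{B}{5} - \frac{B G}{5}$ ($q{\left(B,G \right)} = - \frac{1 B + B G}{5} = - \frac{B + B G}{5} = - \frac{B}{5} - \frac{B G}{5}$)
$A{\left(Q \right)} = -5 + Q \left(- \frac{4}{5} - \frac{4 Q}{5}\right)$ ($A{\left(Q \right)} = -5 + \left(- \frac{1}{5}\right) 4 \left(1 + Q\right) Q = -5 + \left(- \frac{4}{5} - \frac{4 Q}{5}\right) Q = -5 + Q \left(- \frac{4}{5} - \frac{4 Q}{5}\right)$)
$\frac{A{\left(-22 \right)}}{\left(-13\right) 9 \cdot 0 + 1488} = \frac{-5 - - \frac{88 \left(1 - 22\right)}{5}}{\left(-13\right) 9 \cdot 0 + 1488} = \frac{-5 - \left(- \frac{88}{5}\right) \left(-21\right)}{\left(-117\right) 0 + 1488} = \frac{-5 - \frac{1848}{5}}{0 + 1488} = - \frac{1873}{5 \cdot 1488} = \left(- \frac{1873}{5}\right) \frac{1}{1488} = - \frac{1873}{7440}$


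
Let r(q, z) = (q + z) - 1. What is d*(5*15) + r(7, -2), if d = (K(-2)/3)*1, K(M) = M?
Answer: -46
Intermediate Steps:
r(q, z) = -1 + q + z
d = -2/3 (d = (-2/3)*1 = ((1/3)*(-2))*1 = -2/3*1 = -2/3 ≈ -0.66667)
d*(5*15) + r(7, -2) = -10*15/3 + (-1 + 7 - 2) = -2/3*75 + 4 = -50 + 4 = -46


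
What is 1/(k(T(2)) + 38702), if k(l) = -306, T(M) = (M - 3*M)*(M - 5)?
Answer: 1/38396 ≈ 2.6044e-5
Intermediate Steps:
T(M) = -2*M*(-5 + M) (T(M) = (-2*M)*(-5 + M) = -2*M*(-5 + M))
1/(k(T(2)) + 38702) = 1/(-306 + 38702) = 1/38396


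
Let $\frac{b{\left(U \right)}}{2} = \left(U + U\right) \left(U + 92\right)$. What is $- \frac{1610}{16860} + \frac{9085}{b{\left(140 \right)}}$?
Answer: $- \frac{559981}{21904512} \approx -0.025565$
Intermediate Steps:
$b{\left(U \right)} = 4 U \left(92 + U\right)$ ($b{\left(U \right)} = 2 \left(U + U\right) \left(U + 92\right) = 2 \cdot 2 U \left(92 + U\right) = 4 U \left(92 + U\right)$)
$- \frac{1610}{16860} + \frac{9085}{b{\left(140 \right)}} = - \frac{1610}{16860} + \frac{9085}{4 \cdot 140 \left(92 + 140\right)} = \left(-1610\right) \frac{1}{16860} + \frac{9085}{4 \cdot 140 \cdot 232} = - \frac{161}{1686} + \frac{9085}{129920} = - \frac{161}{1686} + 9085 \cdot \frac{1}{129920} = - \frac{161}{1686} + \frac{1817}{25984} = - \frac{559981}{21904512}$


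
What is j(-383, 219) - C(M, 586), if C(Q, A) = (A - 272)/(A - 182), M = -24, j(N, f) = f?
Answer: 44081/202 ≈ 218.22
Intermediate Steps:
C(Q, A) = (-272 + A)/(-182 + A)
j(-383, 219) - C(M, 586) = 219 - (-272 + 586)/(-182 + 586) = 219 - 314/404 = 219 - 1*157/202 = 219 - 157/202 = 44081/202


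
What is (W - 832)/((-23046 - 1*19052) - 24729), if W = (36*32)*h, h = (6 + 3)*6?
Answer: -61376/66827 ≈ -0.91843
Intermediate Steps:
h = 54 (h = 9*6 = 54)
W = 62208 (W = (36*32)*54 = 1152*54 = 62208)
(W - 832)/((-23046 - 1*19052) - 24729) = (62208 - 832)/((-23046 - 1*19052) - 24729) = 61376/((-23046 - 19052) - 24729) = 61376/(-42098 - 24729) = 61376/(-66827) = 61376*(-1/66827) = -61376/66827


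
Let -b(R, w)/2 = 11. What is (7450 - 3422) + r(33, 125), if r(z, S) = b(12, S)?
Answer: 4006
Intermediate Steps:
b(R, w) = -22 (b(R, w) = -2*11 = -22)
r(z, S) = -22
(7450 - 3422) + r(33, 125) = (7450 - 3422) - 22 = 4028 - 22 = 4006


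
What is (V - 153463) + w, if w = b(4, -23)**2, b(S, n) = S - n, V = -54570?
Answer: -207304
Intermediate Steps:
w = 729 (w = (4 - 1*(-23))**2 = (4 + 23)**2 = 27**2 = 729)
(V - 153463) + w = (-54570 - 153463) + 729 = -208033 + 729 = -207304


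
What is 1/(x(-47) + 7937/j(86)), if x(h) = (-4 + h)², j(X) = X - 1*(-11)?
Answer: 97/260234 ≈ 0.00037274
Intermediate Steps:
j(X) = 11 + X (j(X) = X + 11 = 11 + X)
1/(x(-47) + 7937/j(86)) = 1/((-4 - 47)² + 7937/(11 + 86)) = 1/((-51)² + 7937/97) = 1/(2601 + 7937*(1/97)) = 1/(2601 + 7937/97) = 1/(260234/97) = 97/260234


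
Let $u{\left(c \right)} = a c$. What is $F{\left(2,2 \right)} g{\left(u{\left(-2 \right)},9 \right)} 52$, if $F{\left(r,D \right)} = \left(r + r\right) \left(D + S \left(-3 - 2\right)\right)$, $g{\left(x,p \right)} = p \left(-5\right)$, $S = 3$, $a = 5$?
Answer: $121680$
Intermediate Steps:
$u{\left(c \right)} = 5 c$
$g{\left(x,p \right)} = - 5 p$
$F{\left(r,D \right)} = 2 r \left(-15 + D\right)$ ($F{\left(r,D \right)} = \left(r + r\right) \left(D + 3 \left(-3 - 2\right)\right) = 2 r \left(D + 3 \left(-5\right)\right) = 2 r \left(D - 15\right) = 2 r \left(-15 + D\right)$)
$F{\left(2,2 \right)} g{\left(u{\left(-2 \right)},9 \right)} 52 = 2 \cdot 2 \left(-15 + 2\right) \left(\left(-5\right) 9\right) 52 = 2 \cdot 2 \left(-13\right) \left(-45\right) 52 = \left(-52\right) \left(-45\right) 52 = 2340 \cdot 52 = 121680$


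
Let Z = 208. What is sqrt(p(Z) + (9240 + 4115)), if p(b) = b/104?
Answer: 19*sqrt(37) ≈ 115.57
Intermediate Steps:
p(b) = b/104 (p(b) = b*(1/104) = b/104)
sqrt(p(Z) + (9240 + 4115)) = sqrt((1/104)*208 + (9240 + 4115)) = sqrt(2 + 13355) = sqrt(13357) = 19*sqrt(37)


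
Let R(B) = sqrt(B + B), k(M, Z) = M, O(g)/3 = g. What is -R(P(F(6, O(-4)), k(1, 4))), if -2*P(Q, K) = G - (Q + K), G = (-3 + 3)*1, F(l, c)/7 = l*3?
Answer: -sqrt(127) ≈ -11.269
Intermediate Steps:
O(g) = 3*g
F(l, c) = 21*l (F(l, c) = 7*(l*3) = 7*(3*l) = 21*l)
G = 0 (G = 0*1 = 0)
P(Q, K) = K/2 + Q/2 (P(Q, K) = -(0 - (Q + K))/2 = -(0 - (K + Q))/2 = -(0 + (-K - Q))/2 = -(-K - Q)/2 = K/2 + Q/2)
R(B) = sqrt(2)*sqrt(B) (R(B) = sqrt(2*B) = sqrt(2)*sqrt(B))
-R(P(F(6, O(-4)), k(1, 4))) = -sqrt(2)*sqrt((1/2)*1 + (21*6)/2) = -sqrt(2)*sqrt(1/2 + (1/2)*126) = -sqrt(2)*sqrt(1/2 + 63) = -sqrt(2)*sqrt(127/2) = -sqrt(2)*sqrt(254)/2 = -sqrt(127)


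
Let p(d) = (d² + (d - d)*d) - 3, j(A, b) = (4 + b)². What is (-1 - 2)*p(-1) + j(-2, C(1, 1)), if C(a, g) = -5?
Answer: 7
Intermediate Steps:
p(d) = -3 + d² (p(d) = (d² + 0*d) - 3 = (d² + 0) - 3 = d² - 3 = -3 + d²)
(-1 - 2)*p(-1) + j(-2, C(1, 1)) = (-1 - 2)*(-3 + (-1)²) + (4 - 5)² = -3*(-3 + 1) + (-1)² = -3*(-2) + 1 = 6 + 1 = 7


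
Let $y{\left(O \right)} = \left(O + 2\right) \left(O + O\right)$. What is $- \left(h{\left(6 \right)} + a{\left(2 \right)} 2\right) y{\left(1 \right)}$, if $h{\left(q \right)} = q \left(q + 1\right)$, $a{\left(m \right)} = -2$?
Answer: $-228$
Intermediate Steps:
$y{\left(O \right)} = 2 O \left(2 + O\right)$ ($y{\left(O \right)} = \left(2 + O\right) 2 O = 2 O \left(2 + O\right)$)
$h{\left(q \right)} = q \left(1 + q\right)$
$- \left(h{\left(6 \right)} + a{\left(2 \right)} 2\right) y{\left(1 \right)} = - \left(6 \left(1 + 6\right) - 4\right) 2 \cdot 1 \left(2 + 1\right) = - \left(6 \cdot 7 - 4\right) 2 \cdot 1 \cdot 3 = - \left(42 - 4\right) 6 = - 38 \cdot 6 = \left(-1\right) 228 = -228$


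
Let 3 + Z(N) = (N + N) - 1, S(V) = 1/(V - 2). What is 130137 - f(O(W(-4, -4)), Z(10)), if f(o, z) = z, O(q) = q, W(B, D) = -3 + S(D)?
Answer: 130121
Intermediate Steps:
S(V) = 1/(-2 + V)
W(B, D) = -3 + 1/(-2 + D)
Z(N) = -4 + 2*N (Z(N) = -3 + ((N + N) - 1) = -3 + (2*N - 1) = -3 + (-1 + 2*N) = -4 + 2*N)
130137 - f(O(W(-4, -4)), Z(10)) = 130137 - (-4 + 2*10) = 130137 - (-4 + 20) = 130137 - 1*16 = 130137 - 16 = 130121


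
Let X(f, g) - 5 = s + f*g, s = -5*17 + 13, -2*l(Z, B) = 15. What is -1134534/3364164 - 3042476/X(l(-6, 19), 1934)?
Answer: 425785658359/2042608242 ≈ 208.45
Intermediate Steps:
l(Z, B) = -15/2 (l(Z, B) = -1/2*15 = -15/2)
s = -72 (s = -85 + 13 = -72)
X(f, g) = -67 + f*g (X(f, g) = 5 + (-72 + f*g) = -67 + f*g)
-1134534/3364164 - 3042476/X(l(-6, 19), 1934) = -1134534/3364164 - 3042476/(-67 - 15/2*1934) = -1134534*1/3364164 - 3042476/(-67 - 14505) = -189089/560694 - 3042476/(-14572) = -189089/560694 - 3042476*(-1/14572) = -189089/560694 + 760619/3643 = 425785658359/2042608242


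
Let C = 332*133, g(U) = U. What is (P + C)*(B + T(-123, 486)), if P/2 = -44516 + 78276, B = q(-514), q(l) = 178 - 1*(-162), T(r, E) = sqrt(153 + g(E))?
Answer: 37969840 + 335028*sqrt(71) ≈ 4.0793e+7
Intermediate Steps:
T(r, E) = sqrt(153 + E)
q(l) = 340 (q(l) = 178 + 162 = 340)
B = 340
C = 44156
P = 67520 (P = 2*(-44516 + 78276) = 2*33760 = 67520)
(P + C)*(B + T(-123, 486)) = (67520 + 44156)*(340 + sqrt(153 + 486)) = 111676*(340 + sqrt(639)) = 111676*(340 + 3*sqrt(71)) = 37969840 + 335028*sqrt(71)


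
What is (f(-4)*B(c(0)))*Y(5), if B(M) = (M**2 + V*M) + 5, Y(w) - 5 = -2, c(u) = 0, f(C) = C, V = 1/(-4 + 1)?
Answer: -60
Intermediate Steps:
V = -1/3 (V = 1/(-3) = -1/3 ≈ -0.33333)
Y(w) = 3 (Y(w) = 5 - 2 = 3)
B(M) = 5 + M**2 - M/3 (B(M) = (M**2 - M/3) + 5 = 5 + M**2 - M/3)
(f(-4)*B(c(0)))*Y(5) = -4*(5 + 0**2 - 1/3*0)*3 = -4*(5 + 0 + 0)*3 = -4*5*3 = -20*3 = -60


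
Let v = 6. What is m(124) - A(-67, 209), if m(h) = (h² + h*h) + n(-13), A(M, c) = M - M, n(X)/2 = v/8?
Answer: 61507/2 ≈ 30754.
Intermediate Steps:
n(X) = 3/2 (n(X) = 2*(6/8) = 2*(6*(⅛)) = 2*(¾) = 3/2)
A(M, c) = 0
m(h) = 3/2 + 2*h² (m(h) = (h² + h*h) + 3/2 = (h² + h²) + 3/2 = 2*h² + 3/2 = 3/2 + 2*h²)
m(124) - A(-67, 209) = (3/2 + 2*124²) - 1*0 = (3/2 + 2*15376) + 0 = (3/2 + 30752) + 0 = 61507/2 + 0 = 61507/2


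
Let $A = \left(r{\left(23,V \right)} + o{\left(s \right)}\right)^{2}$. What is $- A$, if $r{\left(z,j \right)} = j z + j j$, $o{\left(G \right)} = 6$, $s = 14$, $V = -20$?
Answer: $-2916$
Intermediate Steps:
$r{\left(z,j \right)} = j^{2} + j z$ ($r{\left(z,j \right)} = j z + j^{2} = j^{2} + j z$)
$A = 2916$ ($A = \left(- 20 \left(-20 + 23\right) + 6\right)^{2} = \left(\left(-20\right) 3 + 6\right)^{2} = \left(-60 + 6\right)^{2} = \left(-54\right)^{2} = 2916$)
$- A = \left(-1\right) 2916 = -2916$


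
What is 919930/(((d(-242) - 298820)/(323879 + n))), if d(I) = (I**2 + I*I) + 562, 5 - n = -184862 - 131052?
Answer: -58856937414/18113 ≈ -3.2494e+6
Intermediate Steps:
n = 315919 (n = 5 - (-184862 - 131052) = 5 - 1*(-315914) = 5 + 315914 = 315919)
d(I) = 562 + 2*I**2 (d(I) = (I**2 + I**2) + 562 = 2*I**2 + 562 = 562 + 2*I**2)
919930/(((d(-242) - 298820)/(323879 + n))) = 919930/((((562 + 2*(-242)**2) - 298820)/(323879 + 315919))) = 919930/((((562 + 2*58564) - 298820)/639798)) = 919930/((((562 + 117128) - 298820)*(1/639798))) = 919930/(((117690 - 298820)*(1/639798))) = 919930/((-181130*1/639798)) = 919930/(-90565/319899) = 919930*(-319899/90565) = -58856937414/18113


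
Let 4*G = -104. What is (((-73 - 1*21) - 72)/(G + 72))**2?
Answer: 6889/529 ≈ 13.023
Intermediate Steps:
G = -26 (G = (1/4)*(-104) = -26)
(((-73 - 1*21) - 72)/(G + 72))**2 = (((-73 - 1*21) - 72)/(-26 + 72))**2 = (((-73 - 21) - 72)/46)**2 = ((-94 - 72)*(1/46))**2 = (-166*1/46)**2 = (-83/23)**2 = 6889/529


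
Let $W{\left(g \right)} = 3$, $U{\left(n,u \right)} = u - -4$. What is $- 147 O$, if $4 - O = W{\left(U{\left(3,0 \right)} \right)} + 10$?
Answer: $1323$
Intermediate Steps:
$U{\left(n,u \right)} = 4 + u$ ($U{\left(n,u \right)} = u + 4 = 4 + u$)
$O = -9$ ($O = 4 - \left(3 + 10\right) = 4 - 13 = -9$)
$- 147 O = \left(-147\right) \left(-9\right) = 1323$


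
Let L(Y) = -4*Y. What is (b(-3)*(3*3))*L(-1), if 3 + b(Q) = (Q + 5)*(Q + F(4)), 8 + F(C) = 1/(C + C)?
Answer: -891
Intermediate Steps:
F(C) = -8 + 1/(2*C) (F(C) = -8 + 1/(C + C) = -8 + 1/(2*C))
b(Q) = -3 + (5 + Q)*(-63/8 + Q) (b(Q) = -3 + (Q + 5)*(Q + (-8 + (1/2)/4)) = -3 + (5 + Q)*(Q + (-8 + (1/2)*(1/4))) = -3 + (5 + Q)*(Q + (-8 + 1/8)) = -3 + (5 + Q)*(Q - 63/8) = -3 + (5 + Q)*(-63/8 + Q))
(b(-3)*(3*3))*L(-1) = ((-339/8 + (-3)**2 - 23/8*(-3))*(3*3))*(-4*(-1)) = ((-339/8 + 9 + 69/8)*9)*4 = -99/4*9*4 = -891/4*4 = -891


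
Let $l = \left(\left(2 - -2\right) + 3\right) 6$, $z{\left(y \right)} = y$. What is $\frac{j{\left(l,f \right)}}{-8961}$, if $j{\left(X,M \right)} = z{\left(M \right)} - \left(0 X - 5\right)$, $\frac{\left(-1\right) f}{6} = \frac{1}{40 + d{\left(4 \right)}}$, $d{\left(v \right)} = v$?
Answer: $- \frac{107}{197142} \approx -0.00054276$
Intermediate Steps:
$l = 42$ ($l = \left(\left(2 + 2\right) + 3\right) 6 = \left(4 + 3\right) 6 = 7 \cdot 6 = 42$)
$f = - \frac{3}{22}$ ($f = - \frac{6}{40 + 4} = - \frac{6}{44} = \left(-6\right) \frac{1}{44} = - \frac{3}{22} \approx -0.13636$)
$j{\left(X,M \right)} = 5 + M$ ($j{\left(X,M \right)} = M - \left(0 X - 5\right) = M - \left(0 - 5\right) = M - -5 = M + 5 = 5 + M$)
$\frac{j{\left(l,f \right)}}{-8961} = \frac{5 - \frac{3}{22}}{-8961} = \frac{107}{22} \left(- \frac{1}{8961}\right) = - \frac{107}{197142}$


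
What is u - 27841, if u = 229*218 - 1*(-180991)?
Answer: 203072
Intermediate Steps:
u = 230913 (u = 49922 + 180991 = 230913)
u - 27841 = 230913 - 27841 = 203072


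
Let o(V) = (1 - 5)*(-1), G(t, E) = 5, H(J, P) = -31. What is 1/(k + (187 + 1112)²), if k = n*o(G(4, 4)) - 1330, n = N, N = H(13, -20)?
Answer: 1/1685947 ≈ 5.9314e-7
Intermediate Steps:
N = -31
o(V) = 4 (o(V) = -4*(-1) = 4)
n = -31
k = -1454 (k = -31*4 - 1330 = -124 - 1330 = -1454)
1/(k + (187 + 1112)²) = 1/(-1454 + (187 + 1112)²) = 1/(-1454 + 1299²) = 1/(-1454 + 1687401) = 1/1685947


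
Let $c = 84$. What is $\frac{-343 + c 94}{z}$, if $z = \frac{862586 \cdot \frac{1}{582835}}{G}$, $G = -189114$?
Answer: $- \frac{416254358054535}{431293} \approx -9.6513 \cdot 10^{8}$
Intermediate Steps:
$z = - \frac{431293}{55111129095}$ ($z = \frac{862586 \cdot \frac{1}{582835}}{-189114} = 862586 \cdot \frac{1}{582835} \left(- \frac{1}{189114}\right) = \frac{862586}{582835} \left(- \frac{1}{189114}\right) = - \frac{431293}{55111129095} \approx -7.8259 \cdot 10^{-6}$)
$\frac{-343 + c 94}{z} = \frac{-343 + 84 \cdot 94}{- \frac{431293}{55111129095}} = \left(-343 + 7896\right) \left(- \frac{55111129095}{431293}\right) = 7553 \left(- \frac{55111129095}{431293}\right) = - \frac{416254358054535}{431293}$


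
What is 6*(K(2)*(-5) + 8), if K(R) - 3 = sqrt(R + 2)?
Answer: -102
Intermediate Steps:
K(R) = 3 + sqrt(2 + R) (K(R) = 3 + sqrt(R + 2) = 3 + sqrt(2 + R))
6*(K(2)*(-5) + 8) = 6*((3 + sqrt(2 + 2))*(-5) + 8) = 6*((3 + sqrt(4))*(-5) + 8) = 6*((3 + 2)*(-5) + 8) = 6*(5*(-5) + 8) = 6*(-25 + 8) = 6*(-17) = -102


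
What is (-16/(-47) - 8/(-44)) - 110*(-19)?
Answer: 1080800/517 ≈ 2090.5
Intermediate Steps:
(-16/(-47) - 8/(-44)) - 110*(-19) = (-16*(-1/47) - 8*(-1/44)) + 2090 = (16/47 + 2/11) + 2090 = 270/517 + 2090 = 1080800/517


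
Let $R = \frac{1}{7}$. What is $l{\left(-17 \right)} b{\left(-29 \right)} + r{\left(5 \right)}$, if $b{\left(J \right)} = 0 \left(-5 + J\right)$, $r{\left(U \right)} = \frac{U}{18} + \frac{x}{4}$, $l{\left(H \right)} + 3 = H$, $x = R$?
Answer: $\frac{79}{252} \approx 0.31349$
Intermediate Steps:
$R = \frac{1}{7} \approx 0.14286$
$x = \frac{1}{7} \approx 0.14286$
$l{\left(H \right)} = -3 + H$
$r{\left(U \right)} = \frac{1}{28} + \frac{U}{18}$ ($r{\left(U \right)} = \frac{U}{18} + \frac{1}{7 \cdot 4} = U \frac{1}{18} + \frac{1}{7} \cdot \frac{1}{4} = \frac{U}{18} + \frac{1}{28} = \frac{1}{28} + \frac{U}{18}$)
$b{\left(J \right)} = 0$
$l{\left(-17 \right)} b{\left(-29 \right)} + r{\left(5 \right)} = \left(-3 - 17\right) 0 + \left(\frac{1}{28} + \frac{1}{18} \cdot 5\right) = \left(-20\right) 0 + \left(\frac{1}{28} + \frac{5}{18}\right) = 0 + \frac{79}{252} = \frac{79}{252}$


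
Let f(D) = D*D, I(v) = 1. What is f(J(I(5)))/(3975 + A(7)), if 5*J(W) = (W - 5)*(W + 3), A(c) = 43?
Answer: 128/50225 ≈ 0.0025485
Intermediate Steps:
J(W) = (-5 + W)*(3 + W)/5 (J(W) = ((W - 5)*(W + 3))/5 = ((-5 + W)*(3 + W))/5 = (-5 + W)*(3 + W)/5)
f(D) = D²
f(J(I(5)))/(3975 + A(7)) = (-3 - ⅖*1 + (⅕)*1²)²/(3975 + 43) = (-3 - ⅖ + (⅕)*1)²/4018 = (-3 - ⅖ + ⅕)²*(1/4018) = (-16/5)²*(1/4018) = (256/25)*(1/4018) = 128/50225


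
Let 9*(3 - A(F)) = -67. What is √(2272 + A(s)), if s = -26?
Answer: √20542/3 ≈ 47.775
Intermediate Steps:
A(F) = 94/9 (A(F) = 3 - ⅑*(-67) = 3 + 67/9 = 94/9)
√(2272 + A(s)) = √(2272 + 94/9) = √(20542/9) = √20542/3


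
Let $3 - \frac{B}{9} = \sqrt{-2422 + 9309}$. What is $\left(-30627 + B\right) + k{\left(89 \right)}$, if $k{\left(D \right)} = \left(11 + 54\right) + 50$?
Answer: $-30485 - 9 \sqrt{6887} \approx -31232.0$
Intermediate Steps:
$B = 27 - 9 \sqrt{6887}$ ($B = 27 - 9 \sqrt{-2422 + 9309} = 27 - 9 \sqrt{6887} \approx -719.89$)
$k{\left(D \right)} = 115$ ($k{\left(D \right)} = 65 + 50 = 115$)
$\left(-30627 + B\right) + k{\left(89 \right)} = \left(-30627 + \left(27 - 9 \sqrt{6887}\right)\right) + 115 = \left(-30600 - 9 \sqrt{6887}\right) + 115 = -30485 - 9 \sqrt{6887}$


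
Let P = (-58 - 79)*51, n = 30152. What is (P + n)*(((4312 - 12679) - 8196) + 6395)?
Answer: -235541720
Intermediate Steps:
P = -6987 (P = -137*51 = -6987)
(P + n)*(((4312 - 12679) - 8196) + 6395) = (-6987 + 30152)*(((4312 - 12679) - 8196) + 6395) = 23165*((-8367 - 8196) + 6395) = 23165*(-16563 + 6395) = 23165*(-10168) = -235541720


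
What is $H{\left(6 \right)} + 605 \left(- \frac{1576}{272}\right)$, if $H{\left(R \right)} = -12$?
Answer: $- \frac{119593}{34} \approx -3517.4$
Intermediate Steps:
$H{\left(6 \right)} + 605 \left(- \frac{1576}{272}\right) = -12 + 605 \left(- \frac{1576}{272}\right) = -12 + 605 \left(\left(-1576\right) \frac{1}{272}\right) = -12 + 605 \left(- \frac{197}{34}\right) = -12 - \frac{119185}{34} = - \frac{119593}{34}$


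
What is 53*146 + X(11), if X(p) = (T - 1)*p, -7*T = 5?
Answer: 54034/7 ≈ 7719.1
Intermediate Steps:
T = -5/7 (T = -⅐*5 = -5/7 ≈ -0.71429)
X(p) = -12*p/7 (X(p) = (-5/7 - 1)*p = -12*p/7)
53*146 + X(11) = 53*146 - 12/7*11 = 7738 - 132/7 = 54034/7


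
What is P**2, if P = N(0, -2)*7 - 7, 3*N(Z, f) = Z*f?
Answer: 49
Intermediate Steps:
N(Z, f) = Z*f/3 (N(Z, f) = (Z*f)/3 = Z*f/3)
P = -7 (P = ((1/3)*0*(-2))*7 - 7 = 0*7 - 7 = 0 - 7 = -7)
P**2 = (-7)**2 = 49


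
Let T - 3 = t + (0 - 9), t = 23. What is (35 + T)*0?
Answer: 0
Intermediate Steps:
T = 17 (T = 3 + (23 + (0 - 9)) = 3 + (23 - 9) = 3 + 14 = 17)
(35 + T)*0 = (35 + 17)*0 = 52*0 = 0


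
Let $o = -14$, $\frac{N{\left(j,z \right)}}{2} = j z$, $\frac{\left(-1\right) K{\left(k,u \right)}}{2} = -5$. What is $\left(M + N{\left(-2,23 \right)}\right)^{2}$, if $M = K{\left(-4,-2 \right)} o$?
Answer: $53824$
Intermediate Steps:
$K{\left(k,u \right)} = 10$ ($K{\left(k,u \right)} = \left(-2\right) \left(-5\right) = 10$)
$N{\left(j,z \right)} = 2 j z$
$M = -140$ ($M = 10 \left(-14\right) = -140$)
$\left(M + N{\left(-2,23 \right)}\right)^{2} = \left(-140 + 2 \left(-2\right) 23\right)^{2} = \left(-140 - 92\right)^{2} = \left(-232\right)^{2} = 53824$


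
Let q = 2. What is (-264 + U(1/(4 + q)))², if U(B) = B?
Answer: 2505889/36 ≈ 69608.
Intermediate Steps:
(-264 + U(1/(4 + q)))² = (-264 + 1/(4 + 2))² = (-264 + 1/6)² = (-264 + ⅙)² = (-1583/6)² = 2505889/36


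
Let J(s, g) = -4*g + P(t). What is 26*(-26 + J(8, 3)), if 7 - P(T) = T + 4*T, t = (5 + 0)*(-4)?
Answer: 1794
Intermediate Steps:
t = -20 (t = 5*(-4) = -20)
P(T) = 7 - 5*T (P(T) = 7 - (T + 4*T) = 7 - 5*T)
J(s, g) = 107 - 4*g (J(s, g) = -4*g + (7 - 5*(-20)) = -4*g + (7 + 100) = -4*g + 107 = 107 - 4*g)
26*(-26 + J(8, 3)) = 26*(-26 + (107 - 4*3)) = 26*(-26 + (107 - 12)) = 26*(-26 + 95) = 26*69 = 1794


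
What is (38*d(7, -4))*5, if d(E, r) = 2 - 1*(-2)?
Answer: 760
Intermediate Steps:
d(E, r) = 4 (d(E, r) = 2 + 2 = 4)
(38*d(7, -4))*5 = (38*4)*5 = 152*5 = 760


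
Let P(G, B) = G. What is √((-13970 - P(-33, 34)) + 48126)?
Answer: √34189 ≈ 184.90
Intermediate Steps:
√((-13970 - P(-33, 34)) + 48126) = √((-13970 - 1*(-33)) + 48126) = √((-13970 + 33) + 48126) = √(-13937 + 48126) = √34189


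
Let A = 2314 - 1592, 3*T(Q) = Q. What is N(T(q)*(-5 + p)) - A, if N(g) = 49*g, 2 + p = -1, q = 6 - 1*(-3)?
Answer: -1898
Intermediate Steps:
q = 9 (q = 6 + 3 = 9)
T(Q) = Q/3
p = -3 (p = -2 - 1 = -3)
A = 722
N(T(q)*(-5 + p)) - A = 49*(((1/3)*9)*(-5 - 3)) - 1*722 = 49*(3*(-8)) - 722 = 49*(-24) - 722 = -1176 - 722 = -1898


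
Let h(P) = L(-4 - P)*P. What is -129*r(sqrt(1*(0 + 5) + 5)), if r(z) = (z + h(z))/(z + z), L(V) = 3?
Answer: -258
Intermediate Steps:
h(P) = 3*P
r(z) = 2 (r(z) = (z + 3*z)/(z + z) = (4*z)/((2*z)) = (4*z)*(1/(2*z)) = 2)
-129*r(sqrt(1*(0 + 5) + 5)) = -129*2 = -258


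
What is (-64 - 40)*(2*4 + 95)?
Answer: -10712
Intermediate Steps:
(-64 - 40)*(2*4 + 95) = -104*(8 + 95) = -104*103 = -10712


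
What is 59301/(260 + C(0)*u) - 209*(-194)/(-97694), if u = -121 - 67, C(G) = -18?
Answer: 2822801135/177998468 ≈ 15.859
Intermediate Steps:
u = -188
59301/(260 + C(0)*u) - 209*(-194)/(-97694) = 59301/(260 - 18*(-188)) - 209*(-194)/(-97694) = 59301/(260 + 3384) + 40546*(-1/97694) = 59301/3644 - 20273/48847 = 2822801135/177998468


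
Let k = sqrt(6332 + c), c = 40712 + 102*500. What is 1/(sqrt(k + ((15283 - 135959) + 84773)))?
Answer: 1/sqrt(-35903 + 2*sqrt(24511)) ≈ -0.0053007*I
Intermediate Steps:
c = 91712 (c = 40712 + 51000 = 91712)
k = 2*sqrt(24511) (k = sqrt(6332 + 91712) = sqrt(98044) = 2*sqrt(24511) ≈ 313.12)
1/(sqrt(k + ((15283 - 135959) + 84773))) = 1/(sqrt(2*sqrt(24511) + ((15283 - 135959) + 84773))) = 1/(sqrt(2*sqrt(24511) + (-120676 + 84773))) = 1/(sqrt(2*sqrt(24511) - 35903)) = 1/(sqrt(-35903 + 2*sqrt(24511))) = 1/sqrt(-35903 + 2*sqrt(24511))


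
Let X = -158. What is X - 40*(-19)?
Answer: 602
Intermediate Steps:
X - 40*(-19) = -158 - 40*(-19) = -158 + 760 = 602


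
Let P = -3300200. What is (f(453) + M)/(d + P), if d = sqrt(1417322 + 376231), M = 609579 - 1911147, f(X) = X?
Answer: 4293939723000/10891318246447 + 1301115*sqrt(1793553)/10891318246447 ≈ 0.39441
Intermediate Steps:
M = -1301568
d = sqrt(1793553) ≈ 1339.2
(f(453) + M)/(d + P) = (453 - 1301568)/(sqrt(1793553) - 3300200) = -1301115/(-3300200 + sqrt(1793553))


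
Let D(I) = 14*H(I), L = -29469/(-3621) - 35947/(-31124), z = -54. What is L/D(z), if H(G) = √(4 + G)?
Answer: -349119081*I*√2/5259333520 ≈ -0.093877*I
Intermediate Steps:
L = 349119081/37566668 (L = -29469*(-1/3621) - 35947*(-1/31124) = 9823/1207 + 35947/31124 = 349119081/37566668 ≈ 9.2933)
D(I) = 14*√(4 + I)
L/D(z) = 349119081/(37566668*((14*√(4 - 54)))) = 349119081/(37566668*((14*√(-50)))) = 349119081/(37566668*((14*(5*I*√2)))) = 349119081/(37566668*((70*I*√2))) = 349119081*(-I*√2/140)/37566668 = -349119081*I*√2/5259333520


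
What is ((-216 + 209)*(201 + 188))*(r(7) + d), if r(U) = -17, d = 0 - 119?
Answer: 370328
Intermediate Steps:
d = -119
((-216 + 209)*(201 + 188))*(r(7) + d) = ((-216 + 209)*(201 + 188))*(-17 - 119) = -7*389*(-136) = -2723*(-136) = 370328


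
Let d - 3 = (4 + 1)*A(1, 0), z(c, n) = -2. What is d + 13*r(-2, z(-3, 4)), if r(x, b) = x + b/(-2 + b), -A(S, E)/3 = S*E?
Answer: -33/2 ≈ -16.500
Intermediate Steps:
A(S, E) = -3*E*S (A(S, E) = -3*S*E = -3*E*S)
r(x, b) = x + b/(-2 + b)
d = 3 (d = 3 + (4 + 1)*(-3*0*1) = 3 + 5*0 = 3 + 0 = 3)
d + 13*r(-2, z(-3, 4)) = 3 + 13*((-2 - 2*(-2) - 2*(-2))/(-2 - 2)) = 3 + 13*((-2 + 4 + 4)/(-4)) = 3 + 13*(-1/4*6) = 3 + 13*(-3/2) = 3 - 39/2 = -33/2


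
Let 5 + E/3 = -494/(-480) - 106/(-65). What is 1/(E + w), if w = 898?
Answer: 1040/926619 ≈ 0.0011224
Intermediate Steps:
E = -7301/1040 (E = -15 + 3*(-494/(-480) - 106/(-65)) = -15 + 3*(-494*(-1/480) - 106*(-1/65)) = -15 + 3*(247/240 + 106/65) = -15 + 3*(8299/3120) = -15 + 8299/1040 = -7301/1040 ≈ -7.0202)
1/(E + w) = 1/(-7301/1040 + 898) = 1/(926619/1040) = 1040/926619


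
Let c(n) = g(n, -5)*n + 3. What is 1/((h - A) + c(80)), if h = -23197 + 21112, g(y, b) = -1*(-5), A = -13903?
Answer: 1/12221 ≈ 8.1826e-5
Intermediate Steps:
g(y, b) = 5
h = -2085
c(n) = 3 + 5*n (c(n) = 5*n + 3 = 3 + 5*n)
1/((h - A) + c(80)) = 1/((-2085 - 1*(-13903)) + (3 + 5*80)) = 1/((-2085 + 13903) + (3 + 400)) = 1/(11818 + 403) = 1/12221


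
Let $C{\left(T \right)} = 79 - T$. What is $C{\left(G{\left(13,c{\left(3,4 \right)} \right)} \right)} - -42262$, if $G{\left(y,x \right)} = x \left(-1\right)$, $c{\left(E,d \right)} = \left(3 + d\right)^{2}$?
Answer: $42390$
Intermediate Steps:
$G{\left(y,x \right)} = - x$
$C{\left(G{\left(13,c{\left(3,4 \right)} \right)} \right)} - -42262 = \left(79 - - \left(3 + 4\right)^{2}\right) - -42262 = \left(79 - - 7^{2}\right) + 42262 = \left(79 - \left(-1\right) 49\right) + 42262 = \left(79 - -49\right) + 42262 = \left(79 + 49\right) + 42262 = 128 + 42262 = 42390$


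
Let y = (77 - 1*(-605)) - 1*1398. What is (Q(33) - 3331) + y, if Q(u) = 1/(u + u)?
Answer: -267101/66 ≈ -4047.0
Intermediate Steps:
y = -716 (y = (77 + 605) - 1398 = 682 - 1398 = -716)
Q(u) = 1/(2*u)
(Q(33) - 3331) + y = ((1/2)/33 - 3331) - 716 = ((1/2)*(1/33) - 3331) - 716 = (1/66 - 3331) - 716 = -219845/66 - 716 = -267101/66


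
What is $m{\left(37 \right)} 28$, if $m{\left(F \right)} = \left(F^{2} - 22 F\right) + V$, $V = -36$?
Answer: $14532$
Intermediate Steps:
$m{\left(F \right)} = -36 + F^{2} - 22 F$ ($m{\left(F \right)} = \left(F^{2} - 22 F\right) - 36 = -36 + F^{2} - 22 F$)
$m{\left(37 \right)} 28 = \left(-36 + 37^{2} - 814\right) 28 = \left(-36 + 1369 - 814\right) 28 = 519 \cdot 28 = 14532$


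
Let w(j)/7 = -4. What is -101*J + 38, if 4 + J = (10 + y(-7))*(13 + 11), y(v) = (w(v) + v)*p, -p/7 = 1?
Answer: -617678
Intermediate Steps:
p = -7 (p = -7*1 = -7)
w(j) = -28 (w(j) = 7*(-4) = -28)
y(v) = 196 - 7*v (y(v) = (-28 + v)*(-7) = 196 - 7*v)
J = 6116 (J = -4 + (10 + (196 - 7*(-7)))*(13 + 11) = -4 + (10 + (196 + 49))*24 = -4 + (10 + 245)*24 = -4 + 255*24 = -4 + 6120 = 6116)
-101*J + 38 = -101*6116 + 38 = -617716 + 38 = -617678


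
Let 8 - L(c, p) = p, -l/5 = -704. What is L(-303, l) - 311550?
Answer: -315062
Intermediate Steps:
l = 3520 (l = -5*(-704) = 3520)
L(c, p) = 8 - p
L(-303, l) - 311550 = (8 - 1*3520) - 311550 = (8 - 3520) - 311550 = -3512 - 311550 = -315062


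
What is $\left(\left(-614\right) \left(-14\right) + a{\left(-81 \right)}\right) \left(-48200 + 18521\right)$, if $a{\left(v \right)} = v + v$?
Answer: $-250312686$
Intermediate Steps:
$a{\left(v \right)} = 2 v$
$\left(\left(-614\right) \left(-14\right) + a{\left(-81 \right)}\right) \left(-48200 + 18521\right) = \left(\left(-614\right) \left(-14\right) + 2 \left(-81\right)\right) \left(-48200 + 18521\right) = \left(8596 - 162\right) \left(-29679\right) = 8434 \left(-29679\right) = -250312686$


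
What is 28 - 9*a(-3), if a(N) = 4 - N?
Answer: -35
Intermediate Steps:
28 - 9*a(-3) = 28 - 9*(4 - 1*(-3)) = 28 - 9*(4 + 3) = 28 - 9*7 = 28 - 63 = -35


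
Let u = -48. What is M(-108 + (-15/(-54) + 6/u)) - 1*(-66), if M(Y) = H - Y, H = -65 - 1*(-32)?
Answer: 10141/72 ≈ 140.85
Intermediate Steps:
H = -33 (H = -65 + 32 = -33)
M(Y) = -33 - Y
M(-108 + (-15/(-54) + 6/u)) - 1*(-66) = (-33 - (-108 + (-15/(-54) + 6/(-48)))) - 1*(-66) = (-33 - (-108 + (-15*(-1/54) + 6*(-1/48)))) + 66 = (-33 - (-108 + (5/18 - 1/8))) + 66 = (-33 - (-108 + 11/72)) + 66 = (-33 - 1*(-7765/72)) + 66 = (-33 + 7765/72) + 66 = 5389/72 + 66 = 10141/72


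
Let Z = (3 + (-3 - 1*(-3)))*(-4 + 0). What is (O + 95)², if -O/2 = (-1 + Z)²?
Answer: 59049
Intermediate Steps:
Z = -12 (Z = (3 + (-3 + 3))*(-4) = (3 + 0)*(-4) = 3*(-4) = -12)
O = -338 (O = -2*(-1 - 12)² = -2*(-13)² = -2*169 = -338)
(O + 95)² = (-338 + 95)² = (-243)² = 59049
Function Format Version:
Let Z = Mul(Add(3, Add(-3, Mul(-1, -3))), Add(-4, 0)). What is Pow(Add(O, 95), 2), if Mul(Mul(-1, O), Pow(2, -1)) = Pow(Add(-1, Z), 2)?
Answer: 59049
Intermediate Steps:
Z = -12 (Z = Mul(Add(3, Add(-3, 3)), -4) = Mul(Add(3, 0), -4) = Mul(3, -4) = -12)
O = -338 (O = Mul(-2, Pow(Add(-1, -12), 2)) = Mul(-2, Pow(-13, 2)) = Mul(-2, 169) = -338)
Pow(Add(O, 95), 2) = Pow(Add(-338, 95), 2) = Pow(-243, 2) = 59049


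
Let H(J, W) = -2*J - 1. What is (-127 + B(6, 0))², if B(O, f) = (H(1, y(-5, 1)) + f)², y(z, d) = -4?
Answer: 13924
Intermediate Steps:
H(J, W) = -1 - 2*J
B(O, f) = (-3 + f)² (B(O, f) = ((-1 - 2*1) + f)² = ((-1 - 2) + f)² = (-3 + f)²)
(-127 + B(6, 0))² = (-127 + (-3 + 0)²)² = (-127 + (-3)²)² = (-127 + 9)² = (-118)² = 13924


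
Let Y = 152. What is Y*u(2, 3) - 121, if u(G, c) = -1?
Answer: -273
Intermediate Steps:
Y*u(2, 3) - 121 = 152*(-1) - 121 = -152 - 121 = -273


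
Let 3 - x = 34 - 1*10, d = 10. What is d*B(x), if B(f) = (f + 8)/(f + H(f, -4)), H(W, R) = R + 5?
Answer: 13/2 ≈ 6.5000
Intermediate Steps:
H(W, R) = 5 + R
x = -21 (x = 3 - (34 - 1*10) = 3 - (34 - 10) = 3 - 1*24 = 3 - 24 = -21)
B(f) = (8 + f)/(1 + f) (B(f) = (f + 8)/(f + (5 - 4)) = (8 + f)/(f + 1) = (8 + f)/(1 + f))
d*B(x) = 10*((8 - 21)/(1 - 21)) = 10*(-13/(-20)) = 10*(-1/20*(-13)) = 10*(13/20) = 13/2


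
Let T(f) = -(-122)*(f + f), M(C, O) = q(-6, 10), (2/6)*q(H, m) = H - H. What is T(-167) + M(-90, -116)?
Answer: -40748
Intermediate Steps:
q(H, m) = 0 (q(H, m) = 3*(H - H) = 3*0 = 0)
M(C, O) = 0
T(f) = 244*f (T(f) = -(-122)*2*f = -(-244)*f = 244*f)
T(-167) + M(-90, -116) = 244*(-167) + 0 = -40748 + 0 = -40748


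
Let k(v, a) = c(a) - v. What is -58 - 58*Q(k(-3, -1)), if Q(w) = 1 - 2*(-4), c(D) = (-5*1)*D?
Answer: -580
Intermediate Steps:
c(D) = -5*D
k(v, a) = -v - 5*a (k(v, a) = -5*a - v = -v - 5*a)
Q(w) = 9 (Q(w) = 1 + 8 = 9)
-58 - 58*Q(k(-3, -1)) = -58 - 58*9 = -58 - 522 = -580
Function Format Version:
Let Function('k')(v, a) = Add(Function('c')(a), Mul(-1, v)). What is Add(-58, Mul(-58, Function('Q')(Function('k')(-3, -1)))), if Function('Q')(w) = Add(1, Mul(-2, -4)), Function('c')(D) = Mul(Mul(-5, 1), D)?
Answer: -580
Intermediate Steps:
Function('c')(D) = Mul(-5, D)
Function('k')(v, a) = Add(Mul(-1, v), Mul(-5, a)) (Function('k')(v, a) = Add(Mul(-5, a), Mul(-1, v)) = Add(Mul(-1, v), Mul(-5, a)))
Function('Q')(w) = 9 (Function('Q')(w) = Add(1, 8) = 9)
Add(-58, Mul(-58, Function('Q')(Function('k')(-3, -1)))) = Add(-58, Mul(-58, 9)) = Add(-58, -522) = -580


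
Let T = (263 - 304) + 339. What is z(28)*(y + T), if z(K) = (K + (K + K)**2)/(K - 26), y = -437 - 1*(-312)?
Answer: 273686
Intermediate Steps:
y = -125 (y = -437 + 312 = -125)
z(K) = (K + 4*K**2)/(-26 + K) (z(K) = (K + (2*K)**2)/(-26 + K) = (K + 4*K**2)/(-26 + K))
T = 298 (T = -41 + 339 = 298)
z(28)*(y + T) = (28*(1 + 4*28)/(-26 + 28))*(-125 + 298) = (28*(1 + 112)/2)*173 = (28*(1/2)*113)*173 = 1582*173 = 273686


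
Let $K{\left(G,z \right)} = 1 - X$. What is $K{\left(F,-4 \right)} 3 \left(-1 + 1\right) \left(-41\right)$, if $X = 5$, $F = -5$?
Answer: $0$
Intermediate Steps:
$K{\left(G,z \right)} = -4$ ($K{\left(G,z \right)} = 1 - 5 = -4$)
$K{\left(F,-4 \right)} 3 \left(-1 + 1\right) \left(-41\right) = - 4 \cdot 3 \left(-1 + 1\right) \left(-41\right) = - 4 \cdot 3 \cdot 0 \left(-41\right) = \left(-4\right) 0 \left(-41\right) = 0 \left(-41\right) = 0$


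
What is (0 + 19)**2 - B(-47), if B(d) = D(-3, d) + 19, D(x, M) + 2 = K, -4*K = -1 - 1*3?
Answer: 343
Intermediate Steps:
K = 1 (K = -(-1 - 1*3)/4 = -(-1 - 3)/4 = -1/4*(-4) = 1)
D(x, M) = -1 (D(x, M) = -2 + 1 = -1)
B(d) = 18 (B(d) = -1 + 19 = 18)
(0 + 19)**2 - B(-47) = (0 + 19)**2 - 1*18 = 19**2 - 18 = 361 - 18 = 343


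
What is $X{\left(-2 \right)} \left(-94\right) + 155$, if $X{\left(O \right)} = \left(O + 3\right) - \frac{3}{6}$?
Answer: $108$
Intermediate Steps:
$X{\left(O \right)} = \frac{5}{2} + O$ ($X{\left(O \right)} = \left(3 + O\right) - \frac{1}{2} = \frac{5}{2} + O$)
$X{\left(-2 \right)} \left(-94\right) + 155 = \left(\frac{5}{2} - 2\right) \left(-94\right) + 155 = \frac{1}{2} \left(-94\right) + 155 = -47 + 155 = 108$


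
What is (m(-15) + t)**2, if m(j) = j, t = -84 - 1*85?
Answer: 33856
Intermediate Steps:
t = -169 (t = -84 - 85 = -169)
(m(-15) + t)**2 = (-15 - 169)**2 = (-184)**2 = 33856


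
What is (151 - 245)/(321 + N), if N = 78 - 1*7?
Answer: -47/196 ≈ -0.23980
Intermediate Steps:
N = 71 (N = 78 - 7 = 71)
(151 - 245)/(321 + N) = (151 - 245)/(321 + 71) = -94/392 = -94*1/392 = -47/196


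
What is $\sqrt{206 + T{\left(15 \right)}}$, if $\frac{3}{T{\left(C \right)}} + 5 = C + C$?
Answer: $\frac{\sqrt{5153}}{5} \approx 14.357$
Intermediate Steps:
$T{\left(C \right)} = \frac{3}{-5 + 2 C}$ ($T{\left(C \right)} = \frac{3}{-5 + \left(C + C\right)} = \frac{3}{-5 + 2 C}$)
$\sqrt{206 + T{\left(15 \right)}} = \sqrt{206 + \frac{3}{-5 + 2 \cdot 15}} = \sqrt{206 + \frac{3}{-5 + 30}} = \sqrt{206 + \frac{3}{25}} = \sqrt{\frac{5153}{25}} = \frac{\sqrt{5153}}{5}$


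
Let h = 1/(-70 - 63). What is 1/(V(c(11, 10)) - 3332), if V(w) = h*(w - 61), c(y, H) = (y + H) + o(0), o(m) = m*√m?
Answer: -133/443116 ≈ -0.00030015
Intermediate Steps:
o(m) = m^(3/2)
h = -1/133 (h = 1/(-133) = -1/133 ≈ -0.0075188)
c(y, H) = H + y (c(y, H) = (y + H) + 0^(3/2) = (H + y) + 0 = H + y)
V(w) = 61/133 - w/133 (V(w) = -(w - 61)/133 = -(-61 + w)/133 = 61/133 - w/133)
1/(V(c(11, 10)) - 3332) = 1/((61/133 - (10 + 11)/133) - 3332) = 1/((61/133 - 1/133*21) - 3332) = 1/((61/133 - 3/19) - 3332) = 1/(40/133 - 3332) = 1/(-443116/133) = -133/443116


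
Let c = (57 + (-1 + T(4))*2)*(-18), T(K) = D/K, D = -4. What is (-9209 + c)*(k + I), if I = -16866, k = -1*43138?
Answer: 609820652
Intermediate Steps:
k = -43138
T(K) = -4/K
c = -954 (c = (57 + (-1 - 4/4)*2)*(-18) = (57 + (-1 - 4*¼)*2)*(-18) = (57 + (-1 - 1)*2)*(-18) = (57 - 2*2)*(-18) = (57 - 4)*(-18) = 53*(-18) = -954)
(-9209 + c)*(k + I) = (-9209 - 954)*(-43138 - 16866) = -10163*(-60004) = 609820652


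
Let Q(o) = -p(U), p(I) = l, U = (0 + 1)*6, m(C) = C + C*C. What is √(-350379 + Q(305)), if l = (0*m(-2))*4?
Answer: 3*I*√38931 ≈ 591.93*I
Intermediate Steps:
m(C) = C + C²
U = 6 (U = 1*6 = 6)
l = 0 (l = (0*(-2*(1 - 2)))*4 = (0*(-2*(-1)))*4 = (0*2)*4 = 0*4 = 0)
p(I) = 0
Q(o) = 0 (Q(o) = -1*0 = 0)
√(-350379 + Q(305)) = √(-350379 + 0) = √(-350379) = 3*I*√38931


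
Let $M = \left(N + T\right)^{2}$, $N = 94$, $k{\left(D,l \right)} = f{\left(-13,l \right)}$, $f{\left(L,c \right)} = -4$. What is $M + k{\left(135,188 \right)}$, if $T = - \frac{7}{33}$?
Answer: $\frac{9574669}{1089} \approx 8792.2$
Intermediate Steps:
$T = - \frac{7}{33}$ ($T = \left(-7\right) \frac{1}{33} = - \frac{7}{33} \approx -0.21212$)
$k{\left(D,l \right)} = -4$
$M = \frac{9579025}{1089}$ ($M = \left(94 - \frac{7}{33}\right)^{2} = \left(\frac{3095}{33}\right)^{2} = \frac{9579025}{1089} \approx 8796.2$)
$M + k{\left(135,188 \right)} = \frac{9579025}{1089} - 4 = \frac{9574669}{1089}$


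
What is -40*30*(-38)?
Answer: 45600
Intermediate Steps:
-40*30*(-38) = -1200*(-38) = 45600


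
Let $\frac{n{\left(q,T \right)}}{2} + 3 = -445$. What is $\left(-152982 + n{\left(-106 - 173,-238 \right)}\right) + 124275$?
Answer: $-29603$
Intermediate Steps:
$n{\left(q,T \right)} = -896$ ($n{\left(q,T \right)} = -6 + 2 \left(-445\right) = -6 - 890 = -896$)
$\left(-152982 + n{\left(-106 - 173,-238 \right)}\right) + 124275 = \left(-152982 - 896\right) + 124275 = -153878 + 124275 = -29603$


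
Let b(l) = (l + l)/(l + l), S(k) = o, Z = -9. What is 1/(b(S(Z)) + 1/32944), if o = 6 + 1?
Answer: 32944/32945 ≈ 0.99997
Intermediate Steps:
o = 7
S(k) = 7
b(l) = 1 (b(l) = (2*l)/((2*l)) = (2*l)*(1/(2*l)) = 1)
1/(b(S(Z)) + 1/32944) = 1/(1 + 1/32944) = 1/(32945/32944) = 32944/32945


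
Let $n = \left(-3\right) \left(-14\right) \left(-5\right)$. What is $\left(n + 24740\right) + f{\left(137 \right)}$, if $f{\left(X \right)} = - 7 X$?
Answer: $23571$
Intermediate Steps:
$n = -210$ ($n = 42 \left(-5\right) = -210$)
$\left(n + 24740\right) + f{\left(137 \right)} = \left(-210 + 24740\right) - 959 = 24530 - 959 = 23571$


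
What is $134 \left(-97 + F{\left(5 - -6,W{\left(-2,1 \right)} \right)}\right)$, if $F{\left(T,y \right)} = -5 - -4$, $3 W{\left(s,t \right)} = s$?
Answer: $-13132$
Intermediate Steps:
$W{\left(s,t \right)} = \frac{s}{3}$
$F{\left(T,y \right)} = -1$ ($F{\left(T,y \right)} = -5 + 4 = -1$)
$134 \left(-97 + F{\left(5 - -6,W{\left(-2,1 \right)} \right)}\right) = 134 \left(-97 - 1\right) = 134 \left(-98\right) = -13132$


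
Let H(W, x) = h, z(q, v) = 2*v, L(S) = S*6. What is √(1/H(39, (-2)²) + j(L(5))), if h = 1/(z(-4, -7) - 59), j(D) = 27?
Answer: I*√46 ≈ 6.7823*I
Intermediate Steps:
L(S) = 6*S
h = -1/73 (h = 1/(2*(-7) - 59) = 1/(-14 - 59) = 1/(-73) = -1/73 ≈ -0.013699)
H(W, x) = -1/73
√(1/H(39, (-2)²) + j(L(5))) = √(1/(-1/73) + 27) = √(-73 + 27) = √(-46) = I*√46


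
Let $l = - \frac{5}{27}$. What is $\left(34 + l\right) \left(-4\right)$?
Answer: $- \frac{3652}{27} \approx -135.26$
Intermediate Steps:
$l = - \frac{5}{27}$ ($l = \left(-5\right) \frac{1}{27} = - \frac{5}{27} \approx -0.18519$)
$\left(34 + l\right) \left(-4\right) = \left(34 - \frac{5}{27}\right) \left(-4\right) = \frac{913}{27} \left(-4\right) = - \frac{3652}{27}$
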